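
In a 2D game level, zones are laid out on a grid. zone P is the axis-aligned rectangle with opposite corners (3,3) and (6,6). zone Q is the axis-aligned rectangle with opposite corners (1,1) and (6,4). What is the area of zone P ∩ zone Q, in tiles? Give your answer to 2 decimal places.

3.00

|zone P∩zone Q|: x∈[3,6], y∈[3,4] → 3·1 = 3.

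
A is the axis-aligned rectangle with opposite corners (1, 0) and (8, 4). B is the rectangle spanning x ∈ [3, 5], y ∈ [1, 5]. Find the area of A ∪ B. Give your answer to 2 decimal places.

By inclusion–exclusion:
Individual areas: |A| = 28, |B| = 8.
|A∩B|: x∈[3,5], y∈[1,4] → 2·3 = 6.
|A ∪ B| = 36 − 6 = 30.00.

30.00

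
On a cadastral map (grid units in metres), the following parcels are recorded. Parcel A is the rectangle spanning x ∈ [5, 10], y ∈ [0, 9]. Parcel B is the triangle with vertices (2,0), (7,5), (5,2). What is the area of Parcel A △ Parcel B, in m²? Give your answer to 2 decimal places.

|Parcel A| = 45, |Parcel B| = 2.5, |Parcel A∩Parcel B| = 1.
|Parcel A △ Parcel B| = |Parcel A| + |Parcel B| − 2·|Parcel A∩Parcel B| = 45 + 2.5 − 2 = 45.50.

45.50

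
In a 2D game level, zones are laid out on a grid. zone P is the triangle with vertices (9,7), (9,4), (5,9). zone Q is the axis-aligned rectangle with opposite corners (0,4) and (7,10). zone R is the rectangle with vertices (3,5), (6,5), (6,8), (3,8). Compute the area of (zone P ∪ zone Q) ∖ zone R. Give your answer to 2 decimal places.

37.50

|zone P ∪ zone Q| = 46.5.
|(zone P ∪ zone Q) ∩ zone R| = 9.
|(zone P ∪ zone Q) ∖ zone R| = 46.5 − 9 = 37.50.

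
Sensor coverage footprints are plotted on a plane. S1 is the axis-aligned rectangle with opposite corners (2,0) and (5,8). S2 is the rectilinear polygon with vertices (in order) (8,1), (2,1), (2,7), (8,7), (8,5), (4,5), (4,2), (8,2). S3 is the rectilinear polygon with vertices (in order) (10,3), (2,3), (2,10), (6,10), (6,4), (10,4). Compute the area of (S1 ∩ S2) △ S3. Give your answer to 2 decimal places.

|S1 ∩ S2| = 15.
|(S1 ∩ S2) ∩ S3| = 10.
|(S1 ∩ S2) △ S3| = 15 + 32 − 20 = 27.00.

27.00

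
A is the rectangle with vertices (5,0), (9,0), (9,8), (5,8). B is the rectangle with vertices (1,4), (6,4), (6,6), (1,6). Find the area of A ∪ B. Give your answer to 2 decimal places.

40.00

By inclusion–exclusion:
Individual areas: |A| = 32, |B| = 10.
|A∩B|: x∈[5,6], y∈[4,6] → 1·2 = 2.
|A ∪ B| = 42 − 2 = 40.00.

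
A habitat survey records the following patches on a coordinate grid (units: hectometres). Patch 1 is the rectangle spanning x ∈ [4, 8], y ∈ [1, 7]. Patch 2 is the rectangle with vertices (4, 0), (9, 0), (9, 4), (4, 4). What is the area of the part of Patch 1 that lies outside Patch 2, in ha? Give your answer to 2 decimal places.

|Patch 1∩Patch 2|: x∈[4,8], y∈[1,4] → 4·3 = 12.
|Patch 1| = 24.
|Patch 1 ∖ Patch 2| = |Patch 1| − |Patch 1∩Patch 2| = 24 − 12 = 12.00.

12.00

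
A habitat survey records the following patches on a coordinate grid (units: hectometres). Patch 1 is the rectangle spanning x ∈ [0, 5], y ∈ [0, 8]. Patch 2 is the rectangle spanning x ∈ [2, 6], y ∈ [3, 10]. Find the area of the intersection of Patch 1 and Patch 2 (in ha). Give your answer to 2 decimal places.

15.00

|Patch 1∩Patch 2|: x∈[2,5], y∈[3,8] → 3·5 = 15.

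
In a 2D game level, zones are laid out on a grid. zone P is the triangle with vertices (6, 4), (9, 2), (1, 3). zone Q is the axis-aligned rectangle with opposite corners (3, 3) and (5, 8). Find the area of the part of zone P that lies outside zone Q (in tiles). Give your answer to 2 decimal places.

|zone P| = 6.5, |zone P∩zone Q| = 1.2.
|zone P ∖ zone Q| = |zone P| − |zone P∩zone Q| = 6.5 − 1.2 = 5.30.

5.30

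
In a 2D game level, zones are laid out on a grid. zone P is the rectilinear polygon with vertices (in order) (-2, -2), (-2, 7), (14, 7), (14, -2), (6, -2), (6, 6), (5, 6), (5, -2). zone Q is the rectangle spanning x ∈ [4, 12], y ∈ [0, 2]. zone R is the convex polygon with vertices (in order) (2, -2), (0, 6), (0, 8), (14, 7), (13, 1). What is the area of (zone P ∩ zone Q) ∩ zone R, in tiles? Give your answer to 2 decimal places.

13.03

|zone P ∩ zone Q| = 14.
|(zone P ∩ zone Q) ∩ zone R| = 13.03.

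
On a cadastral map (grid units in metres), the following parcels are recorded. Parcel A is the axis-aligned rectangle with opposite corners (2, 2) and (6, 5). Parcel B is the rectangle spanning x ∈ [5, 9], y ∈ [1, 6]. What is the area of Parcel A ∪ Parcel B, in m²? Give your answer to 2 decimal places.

29.00

By inclusion–exclusion:
Individual areas: |Parcel A| = 12, |Parcel B| = 20.
|Parcel A∩Parcel B|: x∈[5,6], y∈[2,5] → 1·3 = 3.
|Parcel A ∪ Parcel B| = 32 − 3 = 29.00.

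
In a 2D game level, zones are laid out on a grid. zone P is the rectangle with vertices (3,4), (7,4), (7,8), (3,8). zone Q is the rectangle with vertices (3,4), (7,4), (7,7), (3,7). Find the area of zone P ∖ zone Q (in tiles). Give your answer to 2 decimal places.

|zone P∩zone Q|: x∈[3,7], y∈[4,7] → 4·3 = 12.
|zone P| = 16.
|zone P ∖ zone Q| = |zone P| − |zone P∩zone Q| = 16 − 12 = 4.00.

4.00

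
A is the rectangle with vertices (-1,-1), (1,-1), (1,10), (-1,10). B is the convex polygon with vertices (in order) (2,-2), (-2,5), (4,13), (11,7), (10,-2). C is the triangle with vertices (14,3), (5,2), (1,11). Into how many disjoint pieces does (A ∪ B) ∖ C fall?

2

(A ∪ B) ∖ C splits into 2 disjoint pieces (area 78.6648, area 24.5543).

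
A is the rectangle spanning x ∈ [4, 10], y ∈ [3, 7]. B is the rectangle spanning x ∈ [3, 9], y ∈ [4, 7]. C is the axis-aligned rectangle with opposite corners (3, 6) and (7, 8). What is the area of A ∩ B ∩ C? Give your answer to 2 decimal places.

The intersection is the polygon with vertices (4,7), (7,7), (7,6), (4,6).
By the shoelace formula its area is 3.00.

3.00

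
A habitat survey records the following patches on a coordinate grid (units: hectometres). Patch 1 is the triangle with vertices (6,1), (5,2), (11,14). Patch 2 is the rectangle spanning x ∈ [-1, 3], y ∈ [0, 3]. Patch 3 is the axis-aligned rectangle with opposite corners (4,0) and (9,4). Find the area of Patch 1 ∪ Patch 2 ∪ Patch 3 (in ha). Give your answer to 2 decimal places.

By inclusion–exclusion:
Individual areas: |Patch 1| = 9, |Patch 2| = 12, |Patch 3| = 20.
|Patch 1∩Patch 2| = 0.
|Patch 1∩Patch 3| = 3.2308.
|Patch 2∩Patch 3| = 0 (no overlap).
|Patch 1∩Patch 2∩Patch 3| = 0.
|Patch 1 ∪ Patch 2 ∪ Patch 3| = 41 − 3.2308 + 0 = 37.77.

37.77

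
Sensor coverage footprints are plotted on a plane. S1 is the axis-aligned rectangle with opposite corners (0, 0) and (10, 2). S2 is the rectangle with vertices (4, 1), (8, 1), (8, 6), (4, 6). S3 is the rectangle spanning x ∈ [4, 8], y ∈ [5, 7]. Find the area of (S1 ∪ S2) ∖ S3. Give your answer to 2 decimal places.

|S1 ∪ S2| = 36.
|(S1 ∪ S2) ∩ S3| = 4.
|(S1 ∪ S2) ∖ S3| = 36 − 4 = 32.00.

32.00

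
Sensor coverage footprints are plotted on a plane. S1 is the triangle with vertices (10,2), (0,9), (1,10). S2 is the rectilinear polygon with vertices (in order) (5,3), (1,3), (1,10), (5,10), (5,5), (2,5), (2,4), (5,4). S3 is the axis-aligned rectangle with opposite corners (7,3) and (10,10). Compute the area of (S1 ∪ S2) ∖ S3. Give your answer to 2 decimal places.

27.51

|S1 ∪ S2| = 28.2111.
|(S1 ∪ S2) ∩ S3| = 0.6982.
|(S1 ∪ S2) ∖ S3| = 28.2111 − 0.6982 = 27.51.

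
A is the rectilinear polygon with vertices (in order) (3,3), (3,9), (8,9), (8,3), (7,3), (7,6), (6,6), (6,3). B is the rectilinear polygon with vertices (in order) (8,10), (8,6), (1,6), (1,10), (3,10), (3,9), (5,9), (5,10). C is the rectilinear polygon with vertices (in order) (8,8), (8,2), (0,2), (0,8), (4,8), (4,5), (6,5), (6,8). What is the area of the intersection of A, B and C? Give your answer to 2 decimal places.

6.00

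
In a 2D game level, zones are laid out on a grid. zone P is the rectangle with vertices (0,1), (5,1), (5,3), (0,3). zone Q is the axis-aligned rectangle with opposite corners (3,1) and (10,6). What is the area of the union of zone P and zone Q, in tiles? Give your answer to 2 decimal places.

By inclusion–exclusion:
Individual areas: |zone P| = 10, |zone Q| = 35.
|zone P∩zone Q|: x∈[3,5], y∈[1,3] → 2·2 = 4.
|zone P ∪ zone Q| = 45 − 4 = 41.00.

41.00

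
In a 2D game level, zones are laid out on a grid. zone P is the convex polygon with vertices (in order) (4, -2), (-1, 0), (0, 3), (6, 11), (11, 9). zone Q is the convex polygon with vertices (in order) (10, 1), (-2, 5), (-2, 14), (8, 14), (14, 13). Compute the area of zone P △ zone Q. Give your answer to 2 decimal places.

|zone P| = 74, |zone Q| = 157, |zone P∩zone Q| = 46.8042.
|zone P △ zone Q| = |zone P| + |zone Q| − 2·|zone P∩zone Q| = 74 + 157 − 93.6083 = 137.39.

137.39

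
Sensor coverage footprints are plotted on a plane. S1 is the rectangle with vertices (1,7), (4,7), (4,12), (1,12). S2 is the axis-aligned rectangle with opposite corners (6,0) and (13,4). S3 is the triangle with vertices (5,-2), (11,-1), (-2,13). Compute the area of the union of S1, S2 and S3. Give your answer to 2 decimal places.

79.08

By inclusion–exclusion:
Individual areas: |S1| = 15, |S2| = 28, |S3| = 48.5.
|S1∩S2| = 0 (no overlap).
|S1∩S3| = 3.5604.
|S2∩S3| = 8.8571.
|S1∩S2∩S3| = 0.
|S1 ∪ S2 ∪ S3| = 91.5 − 12.4176 + 0 = 79.08.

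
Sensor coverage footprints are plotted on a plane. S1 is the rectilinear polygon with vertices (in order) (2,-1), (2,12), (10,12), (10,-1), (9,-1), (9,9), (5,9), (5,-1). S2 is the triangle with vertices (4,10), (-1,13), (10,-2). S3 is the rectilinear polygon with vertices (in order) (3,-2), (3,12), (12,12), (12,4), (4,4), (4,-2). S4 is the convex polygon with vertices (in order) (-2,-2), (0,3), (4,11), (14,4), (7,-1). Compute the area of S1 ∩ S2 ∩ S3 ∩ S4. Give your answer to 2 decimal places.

6.44

The intersection is the polygon with vertices (5,8), (5,4.818), (3,7.545), (3,9), (3.615,10.231), (4,10).
By the shoelace formula its area is 6.44.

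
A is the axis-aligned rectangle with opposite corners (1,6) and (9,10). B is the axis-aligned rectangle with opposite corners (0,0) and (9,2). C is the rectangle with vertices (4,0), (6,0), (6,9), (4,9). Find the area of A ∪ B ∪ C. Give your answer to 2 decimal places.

By inclusion–exclusion:
Individual areas: |A| = 32, |B| = 18, |C| = 18.
|A∩B| = 0 (no overlap).
|A∩C|: x∈[4,6], y∈[6,9] → 2·3 = 6.
|B∩C|: x∈[4,6], y∈[0,2] → 2·2 = 4.
|A∩B∩C| = 0.
|A ∪ B ∪ C| = 68 − 10 + 0 = 58.00.

58.00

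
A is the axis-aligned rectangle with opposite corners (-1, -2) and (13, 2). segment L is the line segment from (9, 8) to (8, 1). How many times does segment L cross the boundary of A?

1

The segment meets the boundary at (8.143,2).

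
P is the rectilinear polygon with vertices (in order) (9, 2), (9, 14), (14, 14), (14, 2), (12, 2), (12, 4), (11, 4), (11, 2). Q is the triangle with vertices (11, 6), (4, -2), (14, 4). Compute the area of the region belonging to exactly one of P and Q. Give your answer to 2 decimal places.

57.24

|P| = 58, |Q| = 19, |P∩Q| = 9.881.
|P △ Q| = |P| + |Q| − 2·|P∩Q| = 58 + 19 − 19.7619 = 57.24.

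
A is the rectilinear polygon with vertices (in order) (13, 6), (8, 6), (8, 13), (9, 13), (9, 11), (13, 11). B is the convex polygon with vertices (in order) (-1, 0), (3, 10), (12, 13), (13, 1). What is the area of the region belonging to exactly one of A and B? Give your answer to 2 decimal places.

|A| = 27, |B| = 123.5, |A∩B| = 22.7083.
|A △ B| = |A| + |B| − 2·|A∩B| = 27 + 123.5 − 45.4167 = 105.08.

105.08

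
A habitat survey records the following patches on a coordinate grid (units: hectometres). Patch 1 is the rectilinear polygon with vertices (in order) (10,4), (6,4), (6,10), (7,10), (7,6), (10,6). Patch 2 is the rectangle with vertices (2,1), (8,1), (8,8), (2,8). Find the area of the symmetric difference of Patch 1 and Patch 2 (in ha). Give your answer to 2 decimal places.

42.00

|Patch 1| = 12, |Patch 2| = 42, |Patch 1∩Patch 2| = 6.
|Patch 1 △ Patch 2| = |Patch 1| + |Patch 2| − 2·|Patch 1∩Patch 2| = 12 + 42 − 12 = 42.00.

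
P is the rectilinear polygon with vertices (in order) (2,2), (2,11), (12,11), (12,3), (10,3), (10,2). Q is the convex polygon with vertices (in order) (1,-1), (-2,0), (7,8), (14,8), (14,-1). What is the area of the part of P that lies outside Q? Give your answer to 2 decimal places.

41.11

|P| = 88, |P∩Q| = 46.8889.
|P ∖ Q| = |P| − |P∩Q| = 88 − 46.8889 = 41.11.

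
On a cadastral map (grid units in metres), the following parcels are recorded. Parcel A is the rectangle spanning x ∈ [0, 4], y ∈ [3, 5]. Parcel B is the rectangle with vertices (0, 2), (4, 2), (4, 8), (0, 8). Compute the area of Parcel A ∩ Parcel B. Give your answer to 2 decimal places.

8.00

|Parcel A∩Parcel B|: x∈[0,4], y∈[3,5] → 4·2 = 8.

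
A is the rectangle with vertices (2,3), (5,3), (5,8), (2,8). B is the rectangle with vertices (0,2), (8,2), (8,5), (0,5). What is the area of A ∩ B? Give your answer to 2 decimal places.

|A∩B|: x∈[2,5], y∈[3,5] → 3·2 = 6.

6.00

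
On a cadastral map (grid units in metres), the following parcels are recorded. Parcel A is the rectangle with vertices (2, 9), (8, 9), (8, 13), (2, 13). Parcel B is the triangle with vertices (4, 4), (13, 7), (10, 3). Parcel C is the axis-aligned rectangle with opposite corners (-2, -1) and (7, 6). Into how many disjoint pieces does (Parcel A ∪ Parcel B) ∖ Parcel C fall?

(Parcel A ∪ Parcel B) ∖ Parcel C splits into 2 disjoint pieces (area 24, area 11.25).

2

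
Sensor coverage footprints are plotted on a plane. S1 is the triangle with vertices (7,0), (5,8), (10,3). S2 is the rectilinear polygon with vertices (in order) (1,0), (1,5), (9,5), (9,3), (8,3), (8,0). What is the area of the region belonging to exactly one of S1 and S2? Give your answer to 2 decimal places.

|S1| = 15, |S2| = 37, |S1∩S2| = 9.125.
|S1 △ S2| = |S1| + |S2| − 2·|S1∩S2| = 15 + 37 − 18.25 = 33.75.

33.75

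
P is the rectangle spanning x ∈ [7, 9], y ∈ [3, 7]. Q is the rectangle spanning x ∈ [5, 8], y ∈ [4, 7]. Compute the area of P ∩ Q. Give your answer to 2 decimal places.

3.00

|P∩Q|: x∈[7,8], y∈[4,7] → 1·3 = 3.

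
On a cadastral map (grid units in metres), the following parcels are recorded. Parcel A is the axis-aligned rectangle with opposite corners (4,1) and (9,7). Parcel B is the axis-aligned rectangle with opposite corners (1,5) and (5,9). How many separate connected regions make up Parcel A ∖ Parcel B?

Parcel A ∖ Parcel B is a single connected region.

1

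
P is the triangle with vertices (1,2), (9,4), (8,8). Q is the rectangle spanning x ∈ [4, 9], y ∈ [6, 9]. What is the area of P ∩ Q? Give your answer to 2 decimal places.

2.83

The intersection is the polygon with vertices (8,8), (8.5,6), (5.667,6).
By the shoelace formula its area is 2.83.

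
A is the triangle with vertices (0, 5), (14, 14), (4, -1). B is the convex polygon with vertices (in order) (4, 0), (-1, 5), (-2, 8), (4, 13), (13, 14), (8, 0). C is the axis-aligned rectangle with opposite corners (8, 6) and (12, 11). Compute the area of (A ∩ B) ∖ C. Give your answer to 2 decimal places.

46.38

|A ∩ B| = 57.4685.
|(A ∩ B) ∩ C| = 11.087.
|(A ∩ B) ∖ C| = 57.4685 − 11.087 = 46.38.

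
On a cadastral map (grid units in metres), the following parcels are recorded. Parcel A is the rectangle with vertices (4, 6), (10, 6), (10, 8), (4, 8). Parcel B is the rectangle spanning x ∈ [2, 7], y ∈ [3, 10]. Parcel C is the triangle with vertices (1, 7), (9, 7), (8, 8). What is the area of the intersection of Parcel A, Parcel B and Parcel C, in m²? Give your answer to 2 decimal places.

1.93

The intersection is the polygon with vertices (4,7.429), (7,7.857), (7,7), (4,7).
By the shoelace formula its area is 1.93.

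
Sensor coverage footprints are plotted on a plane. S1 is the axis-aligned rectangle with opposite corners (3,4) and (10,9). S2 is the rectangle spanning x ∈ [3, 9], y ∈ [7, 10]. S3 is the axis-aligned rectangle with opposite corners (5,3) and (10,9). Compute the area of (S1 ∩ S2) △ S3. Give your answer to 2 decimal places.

|S1 ∩ S2| = 12.
|(S1 ∩ S2) ∩ S3| = 8.
|(S1 ∩ S2) △ S3| = 12 + 30 − 16 = 26.00.

26.00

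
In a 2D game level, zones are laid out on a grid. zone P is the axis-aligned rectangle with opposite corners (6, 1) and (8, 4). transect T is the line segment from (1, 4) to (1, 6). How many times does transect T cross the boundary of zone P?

0

The segment lies entirely outside zone P and never meets its boundary.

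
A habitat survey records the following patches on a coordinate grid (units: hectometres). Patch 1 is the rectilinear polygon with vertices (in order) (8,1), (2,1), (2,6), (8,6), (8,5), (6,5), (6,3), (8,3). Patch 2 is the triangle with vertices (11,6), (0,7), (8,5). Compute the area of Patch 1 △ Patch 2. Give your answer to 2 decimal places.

29.00

|Patch 1| = 26, |Patch 2| = 7, |Patch 1∩Patch 2| = 2.
|Patch 1 △ Patch 2| = |Patch 1| + |Patch 2| − 2·|Patch 1∩Patch 2| = 26 + 7 − 4 = 29.00.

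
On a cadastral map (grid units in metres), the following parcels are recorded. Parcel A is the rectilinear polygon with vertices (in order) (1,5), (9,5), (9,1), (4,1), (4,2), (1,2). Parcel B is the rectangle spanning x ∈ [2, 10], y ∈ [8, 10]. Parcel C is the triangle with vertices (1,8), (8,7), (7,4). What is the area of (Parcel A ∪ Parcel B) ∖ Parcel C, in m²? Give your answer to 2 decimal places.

44.08

|Parcel A ∪ Parcel B| = 45.
|(Parcel A ∪ Parcel B) ∩ Parcel C| = 0.9167.
|(Parcel A ∪ Parcel B) ∖ Parcel C| = 45 − 0.9167 = 44.08.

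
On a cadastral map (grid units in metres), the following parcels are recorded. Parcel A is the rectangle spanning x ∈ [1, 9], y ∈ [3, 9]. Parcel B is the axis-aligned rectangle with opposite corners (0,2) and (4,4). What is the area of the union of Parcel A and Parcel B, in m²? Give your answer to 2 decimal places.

By inclusion–exclusion:
Individual areas: |Parcel A| = 48, |Parcel B| = 8.
|Parcel A∩Parcel B|: x∈[1,4], y∈[3,4] → 3·1 = 3.
|Parcel A ∪ Parcel B| = 56 − 3 = 53.00.

53.00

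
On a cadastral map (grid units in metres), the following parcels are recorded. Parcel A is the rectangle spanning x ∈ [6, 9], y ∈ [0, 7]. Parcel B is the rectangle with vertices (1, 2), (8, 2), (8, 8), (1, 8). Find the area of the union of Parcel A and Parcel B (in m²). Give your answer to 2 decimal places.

By inclusion–exclusion:
Individual areas: |Parcel A| = 21, |Parcel B| = 42.
|Parcel A∩Parcel B|: x∈[6,8], y∈[2,7] → 2·5 = 10.
|Parcel A ∪ Parcel B| = 63 − 10 = 53.00.

53.00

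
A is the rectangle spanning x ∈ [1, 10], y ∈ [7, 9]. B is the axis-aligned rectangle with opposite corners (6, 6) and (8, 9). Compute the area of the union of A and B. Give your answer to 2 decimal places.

By inclusion–exclusion:
Individual areas: |A| = 18, |B| = 6.
|A∩B|: x∈[6,8], y∈[7,9] → 2·2 = 4.
|A ∪ B| = 24 − 4 = 20.00.

20.00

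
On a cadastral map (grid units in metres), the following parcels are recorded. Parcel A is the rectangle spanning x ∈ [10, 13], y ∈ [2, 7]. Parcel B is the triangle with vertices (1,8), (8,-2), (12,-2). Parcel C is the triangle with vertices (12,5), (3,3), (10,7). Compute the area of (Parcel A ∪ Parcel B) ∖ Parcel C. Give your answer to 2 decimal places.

|Parcel A ∪ Parcel B| = 35.
|(Parcel A ∪ Parcel B) ∩ Parcel C| = 3.257.
|(Parcel A ∪ Parcel B) ∖ Parcel C| = 35 − 3.257 = 31.74.

31.74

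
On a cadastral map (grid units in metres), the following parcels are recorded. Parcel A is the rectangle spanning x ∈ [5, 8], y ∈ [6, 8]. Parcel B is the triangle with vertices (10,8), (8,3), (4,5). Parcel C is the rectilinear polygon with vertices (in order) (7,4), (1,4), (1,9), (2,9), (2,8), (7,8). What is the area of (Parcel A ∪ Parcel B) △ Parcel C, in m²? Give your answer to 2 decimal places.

|Parcel A ∪ Parcel B| = 17.
|(Parcel A ∪ Parcel B) ∩ Parcel C| = 8.
|(Parcel A ∪ Parcel B) △ Parcel C| = 17 + 25 − 16 = 26.00.

26.00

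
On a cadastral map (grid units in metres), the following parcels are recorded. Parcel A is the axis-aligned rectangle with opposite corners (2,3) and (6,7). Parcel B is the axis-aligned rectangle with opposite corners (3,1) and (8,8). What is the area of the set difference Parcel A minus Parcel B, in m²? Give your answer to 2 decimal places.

4.00

|Parcel A∩Parcel B|: x∈[3,6], y∈[3,7] → 3·4 = 12.
|Parcel A| = 16.
|Parcel A ∖ Parcel B| = |Parcel A| − |Parcel A∩Parcel B| = 16 − 12 = 4.00.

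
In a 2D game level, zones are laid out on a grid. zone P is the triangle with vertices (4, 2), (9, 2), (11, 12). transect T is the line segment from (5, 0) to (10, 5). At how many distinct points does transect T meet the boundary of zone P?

The segment meets the boundary at (9.5,4.5), (7,2).

2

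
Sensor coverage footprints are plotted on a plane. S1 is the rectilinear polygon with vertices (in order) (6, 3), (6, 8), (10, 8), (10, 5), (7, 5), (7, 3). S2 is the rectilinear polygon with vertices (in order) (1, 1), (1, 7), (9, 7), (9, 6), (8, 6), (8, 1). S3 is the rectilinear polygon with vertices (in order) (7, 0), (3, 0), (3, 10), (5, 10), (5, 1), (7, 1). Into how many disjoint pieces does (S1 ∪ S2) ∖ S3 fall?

(S1 ∪ S2) ∖ S3 splits into 2 disjoint pieces (area 26, area 12).

2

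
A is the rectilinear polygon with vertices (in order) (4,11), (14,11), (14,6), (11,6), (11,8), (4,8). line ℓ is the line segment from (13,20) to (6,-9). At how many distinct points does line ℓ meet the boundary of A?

2

The segment meets the boundary at (10.103,8), (10.828,11).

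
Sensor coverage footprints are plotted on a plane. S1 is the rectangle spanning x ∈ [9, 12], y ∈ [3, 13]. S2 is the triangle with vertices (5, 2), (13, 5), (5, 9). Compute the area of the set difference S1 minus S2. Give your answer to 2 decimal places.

23.44

|S1| = 30, |S1∩S2| = 6.5625.
|S1 ∖ S2| = |S1| − |S1∩S2| = 30 − 6.5625 = 23.44.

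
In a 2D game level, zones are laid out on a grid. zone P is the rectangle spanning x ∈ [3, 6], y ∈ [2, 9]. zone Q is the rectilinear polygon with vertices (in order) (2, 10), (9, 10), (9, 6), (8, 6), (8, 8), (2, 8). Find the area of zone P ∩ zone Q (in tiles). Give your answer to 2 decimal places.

The intersection is the polygon with vertices (3,9), (6,9), (6,8), (3,8).
By the shoelace formula its area is 3.00.

3.00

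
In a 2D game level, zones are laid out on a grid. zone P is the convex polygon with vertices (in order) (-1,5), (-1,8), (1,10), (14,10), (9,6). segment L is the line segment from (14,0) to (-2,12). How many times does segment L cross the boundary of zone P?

2

The segment meets the boundary at (0.857,9.857), (6.353,5.735).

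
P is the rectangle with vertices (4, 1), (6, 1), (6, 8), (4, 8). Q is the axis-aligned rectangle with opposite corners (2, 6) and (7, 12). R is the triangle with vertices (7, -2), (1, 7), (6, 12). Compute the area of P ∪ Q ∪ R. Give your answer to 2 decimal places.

50.96

By inclusion–exclusion:
Individual areas: |P| = 14, |Q| = 30, |R| = 37.5.
|P∩Q|: x∈[4,6], y∈[6,8] → 2·2 = 4.
|P∩R| = 13.25.
|Q∩R| = 17.2857.
|P∩Q∩R| = 4.
|P ∪ Q ∪ R| = 81.5 − 34.5357 + 4 = 50.96.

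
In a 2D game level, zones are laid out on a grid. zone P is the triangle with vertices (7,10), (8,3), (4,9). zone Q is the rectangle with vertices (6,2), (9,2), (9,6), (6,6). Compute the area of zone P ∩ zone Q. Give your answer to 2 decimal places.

2.36

The intersection is the polygon with vertices (8,3), (6,6), (7.571,6).
By the shoelace formula its area is 2.36.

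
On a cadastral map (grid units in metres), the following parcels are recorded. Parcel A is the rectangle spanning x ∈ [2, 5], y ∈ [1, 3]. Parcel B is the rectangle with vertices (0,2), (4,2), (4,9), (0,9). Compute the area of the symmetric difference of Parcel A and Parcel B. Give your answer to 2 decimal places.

30.00

|Parcel A∩Parcel B|: x∈[2,4], y∈[2,3] → 2·1 = 2.
|Parcel A △ Parcel B| = |Parcel A| + |Parcel B| − 2·|Parcel A∩Parcel B| = 6 + 28 − 4 = 30.00.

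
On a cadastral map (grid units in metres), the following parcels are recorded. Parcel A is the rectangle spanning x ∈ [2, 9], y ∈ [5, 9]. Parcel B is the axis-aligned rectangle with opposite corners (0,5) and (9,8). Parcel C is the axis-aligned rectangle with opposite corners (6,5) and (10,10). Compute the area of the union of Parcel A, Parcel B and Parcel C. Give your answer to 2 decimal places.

42.00

By inclusion–exclusion:
Individual areas: |Parcel A| = 28, |Parcel B| = 27, |Parcel C| = 20.
|Parcel A∩Parcel B|: x∈[2,9], y∈[5,8] → 7·3 = 21.
|Parcel A∩Parcel C|: x∈[6,9], y∈[5,9] → 3·4 = 12.
|Parcel B∩Parcel C|: x∈[6,9], y∈[5,8] → 3·3 = 9.
|Parcel A∩Parcel B∩Parcel C| = 9.
|Parcel A ∪ Parcel B ∪ Parcel C| = 75 − 42 + 9 = 42.00.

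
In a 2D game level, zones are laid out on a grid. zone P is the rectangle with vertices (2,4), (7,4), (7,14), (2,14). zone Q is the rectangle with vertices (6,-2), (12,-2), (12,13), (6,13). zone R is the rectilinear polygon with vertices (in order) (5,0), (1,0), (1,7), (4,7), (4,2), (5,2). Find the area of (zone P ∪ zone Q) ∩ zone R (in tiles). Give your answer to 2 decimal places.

6.00

The region (zone P ∪ zone Q) ∩ zone R is the polygon with vertices (2,7), (4,7), (4,4), (2,4).
By the shoelace formula its area is 6.00.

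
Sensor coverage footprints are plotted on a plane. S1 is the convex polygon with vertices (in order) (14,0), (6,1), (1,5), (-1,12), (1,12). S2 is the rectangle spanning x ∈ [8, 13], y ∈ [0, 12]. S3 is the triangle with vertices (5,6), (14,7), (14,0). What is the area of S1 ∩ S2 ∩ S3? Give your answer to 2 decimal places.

4.49

The intersection is the polygon with vertices (8,5.538), (13,0.923), (13,0.667), (8,4).
By the shoelace formula its area is 4.49.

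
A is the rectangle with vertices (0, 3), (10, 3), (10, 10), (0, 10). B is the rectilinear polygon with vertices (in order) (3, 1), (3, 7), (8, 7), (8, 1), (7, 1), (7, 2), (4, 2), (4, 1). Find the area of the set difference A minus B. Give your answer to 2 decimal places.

|A| = 70, |A∩B| = 20.
|A ∖ B| = |A| − |A∩B| = 70 − 20 = 50.00.

50.00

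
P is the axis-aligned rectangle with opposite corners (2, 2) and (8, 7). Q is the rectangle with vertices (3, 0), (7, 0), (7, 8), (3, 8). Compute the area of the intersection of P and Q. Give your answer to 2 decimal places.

|P∩Q|: x∈[3,7], y∈[2,7] → 4·5 = 20.

20.00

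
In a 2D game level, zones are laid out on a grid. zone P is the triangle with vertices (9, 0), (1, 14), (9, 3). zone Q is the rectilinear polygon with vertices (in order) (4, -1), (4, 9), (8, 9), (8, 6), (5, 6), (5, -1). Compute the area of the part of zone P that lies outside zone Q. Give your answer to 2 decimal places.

8.98

|zone P| = 12, |zone P∩zone Q| = 3.0211.
|zone P ∖ zone Q| = |zone P| − |zone P∩zone Q| = 12 − 3.0211 = 8.98.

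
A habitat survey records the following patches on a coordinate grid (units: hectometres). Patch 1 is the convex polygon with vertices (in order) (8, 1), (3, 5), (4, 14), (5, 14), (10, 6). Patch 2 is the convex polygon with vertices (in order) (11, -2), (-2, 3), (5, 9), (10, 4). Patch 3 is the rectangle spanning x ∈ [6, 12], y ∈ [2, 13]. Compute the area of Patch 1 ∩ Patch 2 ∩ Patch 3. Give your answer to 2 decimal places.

The intersection is the polygon with vertices (9.429,4.571), (8.4,2), (6.75,2), (6,2.6), (6,8).
By the shoelace formula its area is 13.15.

13.15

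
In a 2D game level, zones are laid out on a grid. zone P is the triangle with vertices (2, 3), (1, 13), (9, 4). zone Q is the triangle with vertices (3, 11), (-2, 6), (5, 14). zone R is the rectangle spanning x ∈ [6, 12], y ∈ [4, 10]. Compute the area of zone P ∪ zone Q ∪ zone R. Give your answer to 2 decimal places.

By inclusion–exclusion:
Individual areas: |zone P| = 35.5, |zone Q| = 2.5, |zone R| = 36.
|zone P∩zone Q| = 0.7976.
|zone P∩zone R| = 5.0625.
|zone Q∩zone R| = 0.
|zone P∩zone Q∩zone R| = 0.
|zone P ∪ zone Q ∪ zone R| = 74 − 5.8601 + 0 = 68.14.

68.14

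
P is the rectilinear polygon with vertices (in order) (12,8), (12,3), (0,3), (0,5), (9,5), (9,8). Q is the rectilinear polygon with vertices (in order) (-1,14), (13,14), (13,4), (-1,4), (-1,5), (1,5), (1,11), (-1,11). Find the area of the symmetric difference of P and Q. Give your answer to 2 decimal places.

119.00

|P| = 33, |Q| = 128, |P∩Q| = 21.
|P △ Q| = |P| + |Q| − 2·|P∩Q| = 33 + 128 − 42 = 119.00.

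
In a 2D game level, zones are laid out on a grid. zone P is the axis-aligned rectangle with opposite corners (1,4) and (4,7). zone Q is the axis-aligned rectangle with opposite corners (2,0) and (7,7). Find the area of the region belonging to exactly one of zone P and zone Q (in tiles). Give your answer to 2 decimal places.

|zone P∩zone Q|: x∈[2,4], y∈[4,7] → 2·3 = 6.
|zone P △ zone Q| = |zone P| + |zone Q| − 2·|zone P∩zone Q| = 9 + 35 − 12 = 32.00.

32.00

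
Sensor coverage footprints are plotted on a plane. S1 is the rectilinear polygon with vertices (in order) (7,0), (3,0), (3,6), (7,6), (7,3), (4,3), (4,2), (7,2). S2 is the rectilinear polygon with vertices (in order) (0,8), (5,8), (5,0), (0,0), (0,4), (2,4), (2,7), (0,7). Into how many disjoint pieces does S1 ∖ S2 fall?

S1 ∖ S2 splits into 2 disjoint pieces (area 4, area 6).

2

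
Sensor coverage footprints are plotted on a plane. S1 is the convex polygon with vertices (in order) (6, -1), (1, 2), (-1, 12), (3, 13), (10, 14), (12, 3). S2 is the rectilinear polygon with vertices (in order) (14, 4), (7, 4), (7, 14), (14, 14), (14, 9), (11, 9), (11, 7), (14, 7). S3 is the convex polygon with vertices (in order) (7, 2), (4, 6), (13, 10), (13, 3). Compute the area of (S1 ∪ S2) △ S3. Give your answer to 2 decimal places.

|S1 ∪ S2| = 164.7565.
|(S1 ∪ S2) ∩ S3| = 40.0025.
|(S1 ∪ S2) △ S3| = 164.7565 + 45 − 80.0051 = 129.75.

129.75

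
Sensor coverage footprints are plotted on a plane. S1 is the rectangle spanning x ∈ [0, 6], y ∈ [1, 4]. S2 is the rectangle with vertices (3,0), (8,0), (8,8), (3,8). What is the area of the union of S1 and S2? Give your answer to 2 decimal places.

By inclusion–exclusion:
Individual areas: |S1| = 18, |S2| = 40.
|S1∩S2|: x∈[3,6], y∈[1,4] → 3·3 = 9.
|S1 ∪ S2| = 58 − 9 = 49.00.

49.00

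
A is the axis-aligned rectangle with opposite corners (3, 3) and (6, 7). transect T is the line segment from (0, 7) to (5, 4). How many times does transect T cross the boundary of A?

The segment meets the boundary at (3,5.2).

1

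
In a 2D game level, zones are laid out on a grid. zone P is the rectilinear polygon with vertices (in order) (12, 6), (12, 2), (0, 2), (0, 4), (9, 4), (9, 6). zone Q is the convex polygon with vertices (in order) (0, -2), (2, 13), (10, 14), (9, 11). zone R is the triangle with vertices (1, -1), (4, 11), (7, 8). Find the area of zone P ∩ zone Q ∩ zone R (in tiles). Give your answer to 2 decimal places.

The intersection is the polygon with vertices (4.154,4), (2.769,2), (1.75,2), (2.25,4).
By the shoelace formula its area is 2.92.

2.92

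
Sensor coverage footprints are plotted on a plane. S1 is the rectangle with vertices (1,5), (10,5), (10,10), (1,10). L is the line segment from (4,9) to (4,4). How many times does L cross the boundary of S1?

1

The segment meets the boundary at (4,5).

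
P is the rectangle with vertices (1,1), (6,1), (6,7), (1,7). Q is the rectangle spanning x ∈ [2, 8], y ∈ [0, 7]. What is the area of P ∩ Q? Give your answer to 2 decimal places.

|P∩Q|: x∈[2,6], y∈[1,7] → 4·6 = 24.

24.00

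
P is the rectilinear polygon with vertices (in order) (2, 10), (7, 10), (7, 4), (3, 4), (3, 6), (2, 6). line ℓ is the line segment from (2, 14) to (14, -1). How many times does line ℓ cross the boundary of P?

The segment meets the boundary at (7,7.75), (5.2,10).

2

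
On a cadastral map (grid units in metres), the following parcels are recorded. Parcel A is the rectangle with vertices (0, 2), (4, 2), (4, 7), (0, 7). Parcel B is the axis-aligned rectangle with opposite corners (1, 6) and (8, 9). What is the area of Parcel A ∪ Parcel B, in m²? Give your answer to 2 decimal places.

38.00

By inclusion–exclusion:
Individual areas: |Parcel A| = 20, |Parcel B| = 21.
|Parcel A∩Parcel B|: x∈[1,4], y∈[6,7] → 3·1 = 3.
|Parcel A ∪ Parcel B| = 41 − 3 = 38.00.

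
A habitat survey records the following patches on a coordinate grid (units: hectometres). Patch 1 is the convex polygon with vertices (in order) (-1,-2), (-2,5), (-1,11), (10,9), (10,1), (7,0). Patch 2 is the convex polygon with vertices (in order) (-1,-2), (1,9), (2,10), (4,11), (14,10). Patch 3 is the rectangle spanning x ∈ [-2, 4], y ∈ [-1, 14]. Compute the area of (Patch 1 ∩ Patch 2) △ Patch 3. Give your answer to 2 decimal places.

85.05

|Patch 1 ∩ Patch 2| = 67.7667.
|(Patch 1 ∩ Patch 2) ∩ Patch 3| = 36.3598.
|(Patch 1 ∩ Patch 2) △ Patch 3| = 67.7667 + 90 − 72.7197 = 85.05.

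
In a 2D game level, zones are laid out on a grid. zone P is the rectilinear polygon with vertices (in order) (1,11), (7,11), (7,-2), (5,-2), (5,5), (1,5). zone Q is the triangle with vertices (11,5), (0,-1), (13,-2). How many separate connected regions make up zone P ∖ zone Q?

2

zone P ∖ zone Q splits into 2 disjoint pieces (area 41.4545, area 1.0769).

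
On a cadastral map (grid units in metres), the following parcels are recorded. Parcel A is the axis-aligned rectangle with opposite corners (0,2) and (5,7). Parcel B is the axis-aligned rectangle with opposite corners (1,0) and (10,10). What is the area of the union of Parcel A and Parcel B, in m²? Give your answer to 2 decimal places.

By inclusion–exclusion:
Individual areas: |Parcel A| = 25, |Parcel B| = 90.
|Parcel A∩Parcel B|: x∈[1,5], y∈[2,7] → 4·5 = 20.
|Parcel A ∪ Parcel B| = 115 − 20 = 95.00.

95.00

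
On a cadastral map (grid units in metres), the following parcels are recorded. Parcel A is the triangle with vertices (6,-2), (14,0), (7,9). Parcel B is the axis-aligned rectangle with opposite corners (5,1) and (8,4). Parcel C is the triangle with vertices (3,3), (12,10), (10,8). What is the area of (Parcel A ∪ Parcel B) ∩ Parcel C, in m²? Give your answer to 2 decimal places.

0.52

The region (Parcel A ∪ Parcel B) ∩ Parcel C is the polygon with vertices (8.571,6.98), (6.694,5.639), (6.717,5.891), (8.4,7.2).
By the shoelace formula its area is 0.52.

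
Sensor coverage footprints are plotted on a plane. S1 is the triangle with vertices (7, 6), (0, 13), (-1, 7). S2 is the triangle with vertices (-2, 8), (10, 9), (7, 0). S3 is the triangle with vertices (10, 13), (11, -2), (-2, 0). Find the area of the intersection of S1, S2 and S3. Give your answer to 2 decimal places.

2.44

The intersection is the polygon with vertices (3.897,6.388), (5.2,7.8), (7,6).
By the shoelace formula its area is 2.44.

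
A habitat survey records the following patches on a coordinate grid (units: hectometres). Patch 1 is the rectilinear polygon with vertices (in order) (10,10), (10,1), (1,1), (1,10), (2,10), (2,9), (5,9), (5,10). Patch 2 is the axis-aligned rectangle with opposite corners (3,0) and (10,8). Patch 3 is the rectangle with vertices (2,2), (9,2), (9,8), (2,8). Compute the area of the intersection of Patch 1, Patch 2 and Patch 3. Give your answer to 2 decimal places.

The intersection is the polygon with vertices (3,8), (9,8), (9,2), (3,2).
By the shoelace formula its area is 36.00.

36.00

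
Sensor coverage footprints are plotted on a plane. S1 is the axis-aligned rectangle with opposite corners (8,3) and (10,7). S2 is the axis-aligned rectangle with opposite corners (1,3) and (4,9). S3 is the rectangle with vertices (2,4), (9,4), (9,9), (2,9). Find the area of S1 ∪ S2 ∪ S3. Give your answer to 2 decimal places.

By inclusion–exclusion:
Individual areas: |S1| = 8, |S2| = 18, |S3| = 35.
|S1∩S2| = 0 (no overlap).
|S1∩S3|: x∈[8,9], y∈[4,7] → 1·3 = 3.
|S2∩S3|: x∈[2,4], y∈[4,9] → 2·5 = 10.
|S1∩S2∩S3| = 0.
|S1 ∪ S2 ∪ S3| = 61 − 13 + 0 = 48.00.

48.00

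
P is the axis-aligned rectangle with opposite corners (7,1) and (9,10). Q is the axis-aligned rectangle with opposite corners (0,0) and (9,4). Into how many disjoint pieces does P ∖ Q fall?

P ∖ Q is a single connected region.

1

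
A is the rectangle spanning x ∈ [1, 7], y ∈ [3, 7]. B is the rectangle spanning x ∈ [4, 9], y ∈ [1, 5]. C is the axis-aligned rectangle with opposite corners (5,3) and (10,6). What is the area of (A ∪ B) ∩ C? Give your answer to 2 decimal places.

The region (A ∪ B) ∩ C is the polygon with vertices (7,5), (9,5), (9,3), (5,3), (5,6), (7,6).
By the shoelace formula its area is 10.00.

10.00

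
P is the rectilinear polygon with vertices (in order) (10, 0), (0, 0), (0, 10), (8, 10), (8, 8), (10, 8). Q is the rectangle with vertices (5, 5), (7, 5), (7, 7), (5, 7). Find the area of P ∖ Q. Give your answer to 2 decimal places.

|P| = 96, |P∩Q| = 4.
|P ∖ Q| = |P| − |P∩Q| = 96 − 4 = 92.00.

92.00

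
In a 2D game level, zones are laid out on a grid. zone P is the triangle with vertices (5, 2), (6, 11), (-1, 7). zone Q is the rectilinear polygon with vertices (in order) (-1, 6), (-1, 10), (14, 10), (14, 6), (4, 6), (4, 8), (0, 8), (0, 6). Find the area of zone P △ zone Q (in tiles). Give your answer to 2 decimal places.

|zone P| = 29.5, |zone Q| = 52, |zone P∩zone Q| = 10.369.
|zone P △ zone Q| = |zone P| + |zone Q| − 2·|zone P∩zone Q| = 29.5 + 52 − 20.7381 = 60.76.

60.76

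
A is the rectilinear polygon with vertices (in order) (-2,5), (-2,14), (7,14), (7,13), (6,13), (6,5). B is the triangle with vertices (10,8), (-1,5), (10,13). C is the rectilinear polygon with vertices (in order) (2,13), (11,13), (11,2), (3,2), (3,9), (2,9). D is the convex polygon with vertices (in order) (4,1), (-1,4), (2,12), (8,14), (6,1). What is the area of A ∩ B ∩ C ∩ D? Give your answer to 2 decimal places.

7.50

The intersection is the polygon with vertices (3,7.909), (6,10.091), (6,6.909), (3,6.091).
By the shoelace formula its area is 7.50.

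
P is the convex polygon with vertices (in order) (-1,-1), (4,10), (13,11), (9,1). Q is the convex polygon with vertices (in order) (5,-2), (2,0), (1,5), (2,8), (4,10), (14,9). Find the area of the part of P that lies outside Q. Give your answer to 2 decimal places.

|P| = 93, |P∩Q| = 75.0884.
|P ∖ Q| = |P| − |P∩Q| = 93 − 75.0884 = 17.91.

17.91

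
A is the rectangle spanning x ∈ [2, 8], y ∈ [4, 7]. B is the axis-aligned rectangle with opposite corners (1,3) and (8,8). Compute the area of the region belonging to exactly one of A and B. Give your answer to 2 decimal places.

17.00

|A∩B|: x∈[2,8], y∈[4,7] → 6·3 = 18.
|A △ B| = |A| + |B| − 2·|A∩B| = 18 + 35 − 36 = 17.00.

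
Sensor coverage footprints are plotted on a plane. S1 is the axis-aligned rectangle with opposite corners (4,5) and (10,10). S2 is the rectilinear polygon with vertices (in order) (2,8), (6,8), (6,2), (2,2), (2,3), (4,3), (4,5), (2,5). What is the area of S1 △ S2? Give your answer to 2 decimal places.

|S1| = 30, |S2| = 20, |S1∩S2| = 6.
|S1 △ S2| = |S1| + |S2| − 2·|S1∩S2| = 30 + 20 − 12 = 38.00.

38.00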